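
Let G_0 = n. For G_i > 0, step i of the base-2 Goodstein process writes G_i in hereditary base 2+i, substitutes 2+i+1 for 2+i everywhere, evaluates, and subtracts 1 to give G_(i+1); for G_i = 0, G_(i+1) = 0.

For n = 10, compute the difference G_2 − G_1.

942

G_0=10  [base 2] 2^(2 + 1) + 2  →[2↦3]→  3^(3 + 1) + 3 = 84  −1 ⇒ G_1=83
G_1=83  [base 3] 3^(3 + 1) + 2  →[3↦4]→  4^(4 + 1) + 2 = 1026  −1 ⇒ G_2=1025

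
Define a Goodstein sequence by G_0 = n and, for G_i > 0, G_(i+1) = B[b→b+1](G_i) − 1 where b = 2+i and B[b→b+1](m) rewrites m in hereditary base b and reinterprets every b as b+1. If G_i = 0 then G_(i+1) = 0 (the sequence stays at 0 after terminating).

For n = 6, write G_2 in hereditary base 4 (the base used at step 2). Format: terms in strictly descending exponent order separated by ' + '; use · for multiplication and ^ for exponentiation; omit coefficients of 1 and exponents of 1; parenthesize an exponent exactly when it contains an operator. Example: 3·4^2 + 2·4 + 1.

4^4 + 1

G_0=6  [base 2] 2^2 + 2  →[2↦3]→  3^3 + 3 = 30  −1 ⇒ G_1=29
G_1=29  [base 3] 3^3 + 2  →[3↦4]→  4^4 + 2 = 258  −1 ⇒ G_2=257
G_2=257  [base 4] 4^4 + 1  →[4↦5]→  5^5 + 1 = 3126  −1 ⇒ G_3=3125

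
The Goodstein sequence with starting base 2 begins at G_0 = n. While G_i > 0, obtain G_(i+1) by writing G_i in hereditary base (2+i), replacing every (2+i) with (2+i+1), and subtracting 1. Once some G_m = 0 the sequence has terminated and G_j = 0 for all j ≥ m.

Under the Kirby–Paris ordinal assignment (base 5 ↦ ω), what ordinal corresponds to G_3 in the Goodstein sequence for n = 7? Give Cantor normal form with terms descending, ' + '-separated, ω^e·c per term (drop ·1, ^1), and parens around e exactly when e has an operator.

ω^ω + 2

G_0 = 7. HB_2(7) = 2^2 + 2 + 1. Bump = 31. G_1 = 30.
G_1 = 30. HB_3(30) = 3^3 + 3. Bump = 260. G_2 = 259.
G_2 = 259. HB_4(259) = 4^4 + 3. Bump = 3128. G_3 = 3127.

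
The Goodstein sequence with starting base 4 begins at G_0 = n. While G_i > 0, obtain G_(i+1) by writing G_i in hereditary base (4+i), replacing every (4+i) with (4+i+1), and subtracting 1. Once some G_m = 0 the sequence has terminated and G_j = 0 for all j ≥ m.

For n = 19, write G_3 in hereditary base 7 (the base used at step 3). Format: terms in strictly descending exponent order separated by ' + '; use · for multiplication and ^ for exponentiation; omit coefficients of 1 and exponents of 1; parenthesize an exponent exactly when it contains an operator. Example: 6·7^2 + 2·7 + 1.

G_0=19  [base 4] 4^2 + 3  →[4↦5]→  5^2 + 3 = 28  −1 ⇒ G_1=27
G_1=27  [base 5] 5^2 + 2  →[5↦6]→  6^2 + 2 = 38  −1 ⇒ G_2=37
G_2=37  [base 6] 6^2 + 1  →[6↦7]→  7^2 + 1 = 50  −1 ⇒ G_3=49

7^2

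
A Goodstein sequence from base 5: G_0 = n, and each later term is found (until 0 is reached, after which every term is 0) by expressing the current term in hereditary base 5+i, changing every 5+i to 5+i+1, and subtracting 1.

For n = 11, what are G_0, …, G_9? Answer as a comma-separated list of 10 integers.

11, 12, 13, 13, 13, 13, 13, 13, 13, 13

step 0: 11 = 2·5 + 1; sub 6 for 5: 2·6 + 1; = 13; G_1 = 13−1 = 12
step 1: 12 = 2·6; sub 7 for 6: 2·7; = 14; G_2 = 14−1 = 13
step 2: 13 = 7 + 6; sub 8 for 7: 8 + 6; = 14; G_3 = 14−1 = 13
step 3: 13 = 8 + 5; sub 9 for 8: 9 + 5; = 14; G_4 = 14−1 = 13
step 4: 13 = 9 + 4; sub 10 for 9: 10 + 4; = 14; G_5 = 14−1 = 13
step 5: 13 = 10 + 3; sub 11 for 10: 11 + 3; = 14; G_6 = 14−1 = 13
step 6: 13 = 11 + 2; sub 12 for 11: 12 + 2; = 14; G_7 = 14−1 = 13
step 7: 13 = 12 + 1; sub 13 for 12: 13 + 1; = 14; G_8 = 14−1 = 13
step 8: 13 = 13; sub 14 for 13: 14; = 14; G_9 = 14−1 = 13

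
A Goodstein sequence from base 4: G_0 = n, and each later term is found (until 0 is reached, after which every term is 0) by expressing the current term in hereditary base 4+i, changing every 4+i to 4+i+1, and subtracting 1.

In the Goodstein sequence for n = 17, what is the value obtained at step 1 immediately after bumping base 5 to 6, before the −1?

step 0: 17 = 4^2 + 1; sub 5 for 4: 5^2 + 1; = 26; G_1 = 26−1 = 25
step 1: 25 = 5^2; sub 6 for 5: 6^2; = 36; G_2 = 36−1 = 35

36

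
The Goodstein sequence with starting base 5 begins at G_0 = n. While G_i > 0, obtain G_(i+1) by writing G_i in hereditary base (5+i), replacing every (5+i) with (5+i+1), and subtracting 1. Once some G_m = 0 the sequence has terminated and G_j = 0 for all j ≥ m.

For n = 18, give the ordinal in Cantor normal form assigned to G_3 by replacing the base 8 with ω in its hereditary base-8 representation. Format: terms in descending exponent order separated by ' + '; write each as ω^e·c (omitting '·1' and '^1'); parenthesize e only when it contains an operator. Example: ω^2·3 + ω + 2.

i=0: 18 = 3·5 + 3 (b=5); 5→6: 3·6 + 3 = 21; 21−1 = 20
i=1: 20 = 3·6 + 2 (b=6); 6→7: 3·7 + 2 = 23; 23−1 = 22
i=2: 22 = 3·7 + 1 (b=7); 7→8: 3·8 + 1 = 25; 25−1 = 24
i=3: 24 = 3·8 (b=8); 8→9: 3·9 = 27; 27−1 = 26

ω·3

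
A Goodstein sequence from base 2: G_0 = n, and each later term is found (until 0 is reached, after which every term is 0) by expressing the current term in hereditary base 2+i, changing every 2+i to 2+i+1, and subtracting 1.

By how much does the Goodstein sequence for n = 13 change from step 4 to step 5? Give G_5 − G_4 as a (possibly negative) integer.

i=0: 13 = 2^(2 + 1) + 2^2 + 1 (b=2); 2→3: 3^(3 + 1) + 3^3 + 1 = 109; 109−1 = 108
i=1: 108 = 3^(3 + 1) + 3^3 (b=3); 3→4: 4^(4 + 1) + 4^4 = 1280; 1280−1 = 1279
i=2: 1279 = 4^(4 + 1) + 3·4^3 + 3·4^2 + 3·4 + 3 (b=4); 4→5: 5^(5 + 1) + 3·5^3 + 3·5^2 + 3·5 + 3 = 16093; 16093−1 = 16092
i=3: 16092 = 5^(5 + 1) + 3·5^3 + 3·5^2 + 3·5 + 2 (b=5); 5→6: 6^(6 + 1) + 3·6^3 + 3·6^2 + 3·6 + 2 = 280712; 280712−1 = 280711
i=4: 280711 = 6^(6 + 1) + 3·6^3 + 3·6^2 + 3·6 + 1 (b=6); 6→7: 7^(7 + 1) + 3·7^3 + 3·7^2 + 3·7 + 1 = 5765999; 5765999−1 = 5765998

5485287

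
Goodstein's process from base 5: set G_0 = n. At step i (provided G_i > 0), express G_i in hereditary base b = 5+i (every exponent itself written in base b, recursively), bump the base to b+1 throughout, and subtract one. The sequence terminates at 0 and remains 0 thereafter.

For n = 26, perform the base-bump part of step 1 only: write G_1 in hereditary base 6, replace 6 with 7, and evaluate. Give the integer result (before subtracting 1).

49

G_0=26  [base 5] 5^2 + 1  →[5↦6]→  6^2 + 1 = 37  −1 ⇒ G_1=36
G_1=36  [base 6] 6^2  →[6↦7]→  7^2 = 49  −1 ⇒ G_2=48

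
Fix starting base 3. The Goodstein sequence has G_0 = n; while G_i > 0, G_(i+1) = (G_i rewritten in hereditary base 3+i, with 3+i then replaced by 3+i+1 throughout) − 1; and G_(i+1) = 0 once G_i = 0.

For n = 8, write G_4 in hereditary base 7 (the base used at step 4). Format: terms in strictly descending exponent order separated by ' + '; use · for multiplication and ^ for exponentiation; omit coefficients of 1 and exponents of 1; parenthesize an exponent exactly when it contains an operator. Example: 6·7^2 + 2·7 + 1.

7 + 4

i=0: 8 = 2·3 + 2 (b=3); 3→4: 2·4 + 2 = 10; 10−1 = 9
i=1: 9 = 2·4 + 1 (b=4); 4→5: 2·5 + 1 = 11; 11−1 = 10
i=2: 10 = 2·5 (b=5); 5→6: 2·6 = 12; 12−1 = 11
i=3: 11 = 6 + 5 (b=6); 6→7: 7 + 5 = 12; 12−1 = 11
i=4: 11 = 7 + 4 (b=7); 7→8: 8 + 4 = 12; 12−1 = 11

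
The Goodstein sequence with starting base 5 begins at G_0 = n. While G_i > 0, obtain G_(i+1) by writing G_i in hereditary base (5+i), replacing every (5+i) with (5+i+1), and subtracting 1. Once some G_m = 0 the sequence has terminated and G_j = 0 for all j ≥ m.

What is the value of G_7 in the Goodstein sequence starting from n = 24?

step 0: 24 = 4·5 + 4; sub 6 for 5: 4·6 + 4; = 28; G_1 = 28−1 = 27
step 1: 27 = 4·6 + 3; sub 7 for 6: 4·7 + 3; = 31; G_2 = 31−1 = 30
step 2: 30 = 4·7 + 2; sub 8 for 7: 4·8 + 2; = 34; G_3 = 34−1 = 33
step 3: 33 = 4·8 + 1; sub 9 for 8: 4·9 + 1; = 37; G_4 = 37−1 = 36
step 4: 36 = 4·9; sub 10 for 9: 4·10; = 40; G_5 = 40−1 = 39
step 5: 39 = 3·10 + 9; sub 11 for 10: 3·11 + 9; = 42; G_6 = 42−1 = 41
step 6: 41 = 3·11 + 8; sub 12 for 11: 3·12 + 8; = 44; G_7 = 44−1 = 43
step 7: 43 = 3·12 + 7; sub 13 for 12: 3·13 + 7; = 46; G_8 = 46−1 = 45

43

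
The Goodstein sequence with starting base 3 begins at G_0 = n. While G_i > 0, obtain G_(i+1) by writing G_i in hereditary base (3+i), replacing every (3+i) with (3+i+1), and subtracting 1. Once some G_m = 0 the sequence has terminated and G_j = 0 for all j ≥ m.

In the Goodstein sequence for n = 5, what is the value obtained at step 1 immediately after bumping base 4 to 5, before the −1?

6

i=0: 5 = 3 + 2 (b=3); 3→4: 4 + 2 = 6; 6−1 = 5
i=1: 5 = 4 + 1 (b=4); 4→5: 5 + 1 = 6; 6−1 = 5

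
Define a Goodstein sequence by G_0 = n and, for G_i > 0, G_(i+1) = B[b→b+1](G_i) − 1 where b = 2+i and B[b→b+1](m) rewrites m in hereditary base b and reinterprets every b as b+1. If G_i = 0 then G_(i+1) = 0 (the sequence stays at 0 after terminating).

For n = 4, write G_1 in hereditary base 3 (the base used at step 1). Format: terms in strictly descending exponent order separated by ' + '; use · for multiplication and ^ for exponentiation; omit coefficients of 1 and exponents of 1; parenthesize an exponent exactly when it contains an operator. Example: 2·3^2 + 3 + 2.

2·3^2 + 2·3 + 2

[0] 4 ≡ 2^2 (base 2). Lift 3: 27. −1: 26.
[1] 26 ≡ 2·3^2 + 2·3 + 2 (base 3). Lift 4: 42. −1: 41.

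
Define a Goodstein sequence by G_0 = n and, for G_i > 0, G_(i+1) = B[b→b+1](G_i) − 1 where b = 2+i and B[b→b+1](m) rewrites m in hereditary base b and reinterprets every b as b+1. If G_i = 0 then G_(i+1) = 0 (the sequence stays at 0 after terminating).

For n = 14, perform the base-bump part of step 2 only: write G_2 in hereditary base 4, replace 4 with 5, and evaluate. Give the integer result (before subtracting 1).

step 0: 14 = 2^(2 + 1) + 2^2 + 2; sub 3 for 2: 3^(3 + 1) + 3^3 + 3; = 111; G_1 = 111−1 = 110
step 1: 110 = 3^(3 + 1) + 3^3 + 2; sub 4 for 3: 4^(4 + 1) + 4^4 + 2; = 1282; G_2 = 1282−1 = 1281

18751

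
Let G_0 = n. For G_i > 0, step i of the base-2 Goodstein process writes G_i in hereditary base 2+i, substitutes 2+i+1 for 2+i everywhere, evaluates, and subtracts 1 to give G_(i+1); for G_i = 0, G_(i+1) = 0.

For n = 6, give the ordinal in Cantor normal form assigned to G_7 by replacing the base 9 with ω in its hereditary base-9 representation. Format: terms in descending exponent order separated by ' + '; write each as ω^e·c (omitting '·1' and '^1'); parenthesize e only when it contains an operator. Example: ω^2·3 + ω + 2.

(0) 6|_2 = 2^2 + 2 ↦ 3^3 + 3|_3 = 30 ⇒ 29
(1) 29|_3 = 3^3 + 2 ↦ 4^4 + 2|_4 = 258 ⇒ 257
(2) 257|_4 = 4^4 + 1 ↦ 5^5 + 1|_5 = 3126 ⇒ 3125
(3) 3125|_5 = 5^5 ↦ 6^6|_6 = 46656 ⇒ 46655
(4) 46655|_6 = 5·6^5 + 5·6^4 + 5·6^3 + 5·6^2 + 5·6 + 5 ↦ 5·7^5 + 5·7^4 + 5·7^3 + 5·7^2 + 5·7 + 5|_7 = 98040 ⇒ 98039
(5) 98039|_7 = 5·7^5 + 5·7^4 + 5·7^3 + 5·7^2 + 5·7 + 4 ↦ 5·8^5 + 5·8^4 + 5·8^3 + 5·8^2 + 5·8 + 4|_8 = 187244 ⇒ 187243
(6) 187243|_8 = 5·8^5 + 5·8^4 + 5·8^3 + 5·8^2 + 5·8 + 3 ↦ 5·9^5 + 5·9^4 + 5·9^3 + 5·9^2 + 5·9 + 3|_9 = 332148 ⇒ 332147

ω^5·5 + ω^4·5 + ω^3·5 + ω^2·5 + ω·5 + 2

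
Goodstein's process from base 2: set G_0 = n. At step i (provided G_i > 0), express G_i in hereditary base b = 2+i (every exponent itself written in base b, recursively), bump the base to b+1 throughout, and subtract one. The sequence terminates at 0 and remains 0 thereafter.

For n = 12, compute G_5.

12 —HB2→ 2^(2 + 1) + 2^2 —bump→ 3^(3 + 1) + 3^3 = 108 —(−1)→ 107
107 —HB3→ 3^(3 + 1) + 2·3^2 + 2·3 + 2 —bump→ 4^(4 + 1) + 2·4^2 + 2·4 + 2 = 1066 —(−1)→ 1065
1065 —HB4→ 4^(4 + 1) + 2·4^2 + 2·4 + 1 —bump→ 5^(5 + 1) + 2·5^2 + 2·5 + 1 = 15686 —(−1)→ 15685
15685 —HB5→ 5^(5 + 1) + 2·5^2 + 2·5 —bump→ 6^(6 + 1) + 2·6^2 + 2·6 = 280020 —(−1)→ 280019
280019 —HB6→ 6^(6 + 1) + 2·6^2 + 6 + 5 —bump→ 7^(7 + 1) + 2·7^2 + 7 + 5 = 5764911 —(−1)→ 5764910
5764910 —HB7→ 7^(7 + 1) + 2·7^2 + 7 + 4 —bump→ 8^(8 + 1) + 2·8^2 + 8 + 4 = 134217868 —(−1)→ 134217867

5764910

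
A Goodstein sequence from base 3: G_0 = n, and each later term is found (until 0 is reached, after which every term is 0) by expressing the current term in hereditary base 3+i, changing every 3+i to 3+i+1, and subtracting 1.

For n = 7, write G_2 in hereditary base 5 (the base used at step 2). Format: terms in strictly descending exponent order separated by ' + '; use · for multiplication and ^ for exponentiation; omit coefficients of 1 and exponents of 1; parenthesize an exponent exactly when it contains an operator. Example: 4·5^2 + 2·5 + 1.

step 0: 7 = 2·3 + 1; sub 4 for 3: 2·4 + 1; = 9; G_1 = 9−1 = 8
step 1: 8 = 2·4; sub 5 for 4: 2·5; = 10; G_2 = 10−1 = 9
step 2: 9 = 5 + 4; sub 6 for 5: 6 + 4; = 10; G_3 = 10−1 = 9

5 + 4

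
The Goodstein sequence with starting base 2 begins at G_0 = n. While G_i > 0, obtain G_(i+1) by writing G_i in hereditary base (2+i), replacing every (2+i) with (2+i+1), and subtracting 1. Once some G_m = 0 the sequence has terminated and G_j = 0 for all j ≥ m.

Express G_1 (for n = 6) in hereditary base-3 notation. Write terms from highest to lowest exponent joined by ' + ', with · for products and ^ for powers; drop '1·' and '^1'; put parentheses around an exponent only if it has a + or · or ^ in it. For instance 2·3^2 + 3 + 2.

i=0: 6 = 2^2 + 2 (b=2); 2→3: 3^3 + 3 = 30; 30−1 = 29
i=1: 29 = 3^3 + 2 (b=3); 3→4: 4^4 + 2 = 258; 258−1 = 257

3^3 + 2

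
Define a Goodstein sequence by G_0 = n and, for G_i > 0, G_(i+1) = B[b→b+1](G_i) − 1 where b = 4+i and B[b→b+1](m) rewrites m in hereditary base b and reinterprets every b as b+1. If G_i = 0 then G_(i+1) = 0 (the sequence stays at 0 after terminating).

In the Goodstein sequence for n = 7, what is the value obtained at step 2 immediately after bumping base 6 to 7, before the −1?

step 0: 7 = 4 + 3; sub 5 for 4: 5 + 3; = 8; G_1 = 8−1 = 7
step 1: 7 = 5 + 2; sub 6 for 5: 6 + 2; = 8; G_2 = 8−1 = 7
step 2: 7 = 6 + 1; sub 7 for 6: 7 + 1; = 8; G_3 = 8−1 = 7

8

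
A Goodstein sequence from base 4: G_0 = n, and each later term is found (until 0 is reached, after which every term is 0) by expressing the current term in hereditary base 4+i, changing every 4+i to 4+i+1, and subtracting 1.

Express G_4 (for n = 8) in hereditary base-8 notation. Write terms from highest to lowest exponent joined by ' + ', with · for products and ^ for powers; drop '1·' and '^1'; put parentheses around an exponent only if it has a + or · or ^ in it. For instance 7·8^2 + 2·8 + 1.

G_0=8  [base 4] 2·4  →[4↦5]→  2·5 = 10  −1 ⇒ G_1=9
G_1=9  [base 5] 5 + 4  →[5↦6]→  6 + 4 = 10  −1 ⇒ G_2=9
G_2=9  [base 6] 6 + 3  →[6↦7]→  7 + 3 = 10  −1 ⇒ G_3=9
G_3=9  [base 7] 7 + 2  →[7↦8]→  8 + 2 = 10  −1 ⇒ G_4=9

8 + 1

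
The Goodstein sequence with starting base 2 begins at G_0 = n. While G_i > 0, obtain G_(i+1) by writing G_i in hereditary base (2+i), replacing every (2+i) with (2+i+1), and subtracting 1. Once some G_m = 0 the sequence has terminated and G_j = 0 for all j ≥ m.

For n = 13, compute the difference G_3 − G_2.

14813

step 0: 13 = 2^(2 + 1) + 2^2 + 1; sub 3 for 2: 3^(3 + 1) + 3^3 + 1; = 109; G_1 = 109−1 = 108
step 1: 108 = 3^(3 + 1) + 3^3; sub 4 for 3: 4^(4 + 1) + 4^4; = 1280; G_2 = 1280−1 = 1279
step 2: 1279 = 4^(4 + 1) + 3·4^3 + 3·4^2 + 3·4 + 3; sub 5 for 4: 5^(5 + 1) + 3·5^3 + 3·5^2 + 3·5 + 3; = 16093; G_3 = 16093−1 = 16092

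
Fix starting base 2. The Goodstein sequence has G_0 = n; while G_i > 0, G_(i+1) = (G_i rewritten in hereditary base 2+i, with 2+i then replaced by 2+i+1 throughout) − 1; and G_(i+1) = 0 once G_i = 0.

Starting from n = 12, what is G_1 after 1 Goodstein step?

107

[0] 12 ≡ 2^(2 + 1) + 2^2 (base 2). Lift 3: 108. −1: 107.
[1] 107 ≡ 3^(3 + 1) + 2·3^2 + 2·3 + 2 (base 3). Lift 4: 1066. −1: 1065.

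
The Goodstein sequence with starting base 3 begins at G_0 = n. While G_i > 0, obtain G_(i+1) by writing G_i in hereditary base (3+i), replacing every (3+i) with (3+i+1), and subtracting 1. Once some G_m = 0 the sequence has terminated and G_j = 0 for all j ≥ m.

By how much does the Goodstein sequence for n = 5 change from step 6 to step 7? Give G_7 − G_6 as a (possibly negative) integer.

i=0: 5 = 3 + 2 (b=3); 3→4: 4 + 2 = 6; 6−1 = 5
i=1: 5 = 4 + 1 (b=4); 4→5: 5 + 1 = 6; 6−1 = 5
i=2: 5 = 5 (b=5); 5→6: 6 = 6; 6−1 = 5
i=3: 5 = 5 (b=6); 6→7: 5 = 5; 5−1 = 4
i=4: 4 = 4 (b=7); 7→8: 4 = 4; 4−1 = 3
i=5: 3 = 3 (b=8); 8→9: 3 = 3; 3−1 = 2
i=6: 2 = 2 (b=9); 9→10: 2 = 2; 2−1 = 1

-1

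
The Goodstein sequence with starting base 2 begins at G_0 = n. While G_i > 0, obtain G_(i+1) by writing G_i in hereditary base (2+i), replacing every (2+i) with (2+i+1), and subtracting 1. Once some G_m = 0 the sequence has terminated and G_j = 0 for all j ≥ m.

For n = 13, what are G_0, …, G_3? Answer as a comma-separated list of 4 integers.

13, 108, 1279, 16092

(0) 13|_2 = 2^(2 + 1) + 2^2 + 1 ↦ 3^(3 + 1) + 3^3 + 1|_3 = 109 ⇒ 108
(1) 108|_3 = 3^(3 + 1) + 3^3 ↦ 4^(4 + 1) + 4^4|_4 = 1280 ⇒ 1279
(2) 1279|_4 = 4^(4 + 1) + 3·4^3 + 3·4^2 + 3·4 + 3 ↦ 5^(5 + 1) + 3·5^3 + 3·5^2 + 3·5 + 3|_5 = 16093 ⇒ 16092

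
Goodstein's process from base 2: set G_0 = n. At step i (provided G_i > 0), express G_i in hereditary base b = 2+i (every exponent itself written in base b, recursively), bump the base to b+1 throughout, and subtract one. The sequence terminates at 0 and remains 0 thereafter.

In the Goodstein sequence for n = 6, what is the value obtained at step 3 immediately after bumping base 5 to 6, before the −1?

46656

[0] 6 ≡ 2^2 + 2 (base 2). Lift 3: 30. −1: 29.
[1] 29 ≡ 3^3 + 2 (base 3). Lift 4: 258. −1: 257.
[2] 257 ≡ 4^4 + 1 (base 4). Lift 5: 3126. −1: 3125.
[3] 3125 ≡ 5^5 (base 5). Lift 6: 46656. −1: 46655.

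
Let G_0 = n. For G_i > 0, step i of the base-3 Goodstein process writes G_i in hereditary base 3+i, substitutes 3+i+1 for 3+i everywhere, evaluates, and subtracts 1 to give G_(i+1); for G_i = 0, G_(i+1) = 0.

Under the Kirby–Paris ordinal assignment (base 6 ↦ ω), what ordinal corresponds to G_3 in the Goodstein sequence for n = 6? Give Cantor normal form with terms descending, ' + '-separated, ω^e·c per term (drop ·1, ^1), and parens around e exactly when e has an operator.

step 0: 6 = 2·3; sub 4 for 3: 2·4; = 8; G_1 = 8−1 = 7
step 1: 7 = 4 + 3; sub 5 for 4: 5 + 3; = 8; G_2 = 8−1 = 7
step 2: 7 = 5 + 2; sub 6 for 5: 6 + 2; = 8; G_3 = 8−1 = 7

ω + 1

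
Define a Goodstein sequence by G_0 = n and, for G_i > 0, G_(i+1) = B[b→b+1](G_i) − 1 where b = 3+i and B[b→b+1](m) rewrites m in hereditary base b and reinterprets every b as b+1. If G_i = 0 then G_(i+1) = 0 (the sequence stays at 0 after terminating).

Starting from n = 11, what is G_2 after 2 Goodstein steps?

25

base 3: 11 = 3^2 + 2; at 4: 4^2 + 2 = 18; next = 17
base 4: 17 = 4^2 + 1; at 5: 5^2 + 1 = 26; next = 25
base 5: 25 = 5^2; at 6: 6^2 = 36; next = 35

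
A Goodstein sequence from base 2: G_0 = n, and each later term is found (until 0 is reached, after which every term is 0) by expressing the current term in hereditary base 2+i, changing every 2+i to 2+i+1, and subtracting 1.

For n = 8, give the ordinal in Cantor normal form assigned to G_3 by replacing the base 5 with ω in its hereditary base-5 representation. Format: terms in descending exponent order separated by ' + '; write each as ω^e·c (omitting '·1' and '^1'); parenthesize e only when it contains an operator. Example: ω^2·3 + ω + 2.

8 —HB2→ 2^(2 + 1) —bump→ 3^(3 + 1) = 81 —(−1)→ 80
80 —HB3→ 2·3^3 + 2·3^2 + 2·3 + 2 —bump→ 2·4^4 + 2·4^2 + 2·4 + 2 = 554 —(−1)→ 553
553 —HB4→ 2·4^4 + 2·4^2 + 2·4 + 1 —bump→ 2·5^5 + 2·5^2 + 2·5 + 1 = 6311 —(−1)→ 6310
6310 —HB5→ 2·5^5 + 2·5^2 + 2·5 —bump→ 2·6^6 + 2·6^2 + 2·6 = 93396 —(−1)→ 93395

ω^ω·2 + ω^2·2 + ω·2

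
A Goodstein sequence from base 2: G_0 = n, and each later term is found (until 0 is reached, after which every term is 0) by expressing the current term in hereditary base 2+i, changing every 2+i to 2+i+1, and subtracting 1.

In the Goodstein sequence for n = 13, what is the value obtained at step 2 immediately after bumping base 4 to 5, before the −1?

step 0: 13 = 2^(2 + 1) + 2^2 + 1; sub 3 for 2: 3^(3 + 1) + 3^3 + 1; = 109; G_1 = 109−1 = 108
step 1: 108 = 3^(3 + 1) + 3^3; sub 4 for 3: 4^(4 + 1) + 4^4; = 1280; G_2 = 1280−1 = 1279
step 2: 1279 = 4^(4 + 1) + 3·4^3 + 3·4^2 + 3·4 + 3; sub 5 for 4: 5^(5 + 1) + 3·5^3 + 3·5^2 + 3·5 + 3; = 16093; G_3 = 16093−1 = 16092

16093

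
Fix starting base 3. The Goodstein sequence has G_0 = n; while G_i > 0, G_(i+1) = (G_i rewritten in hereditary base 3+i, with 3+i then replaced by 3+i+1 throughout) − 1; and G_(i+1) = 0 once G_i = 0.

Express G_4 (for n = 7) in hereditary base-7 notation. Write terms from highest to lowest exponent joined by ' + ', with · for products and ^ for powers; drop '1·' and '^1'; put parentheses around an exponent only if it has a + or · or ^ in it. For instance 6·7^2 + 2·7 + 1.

base 3: 7 = 2·3 + 1; at 4: 2·4 + 1 = 9; next = 8
base 4: 8 = 2·4; at 5: 2·5 = 10; next = 9
base 5: 9 = 5 + 4; at 6: 6 + 4 = 10; next = 9
base 6: 9 = 6 + 3; at 7: 7 + 3 = 10; next = 9
base 7: 9 = 7 + 2; at 8: 8 + 2 = 10; next = 9

7 + 2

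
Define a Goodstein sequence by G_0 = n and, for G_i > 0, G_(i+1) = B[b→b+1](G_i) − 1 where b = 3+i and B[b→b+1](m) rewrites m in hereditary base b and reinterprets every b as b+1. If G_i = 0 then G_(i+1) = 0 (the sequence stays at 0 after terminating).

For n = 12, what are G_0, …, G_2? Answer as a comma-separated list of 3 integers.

G_0 = 12. HB_3(12) = 3^2 + 3. Bump = 20. G_1 = 19.
G_1 = 19. HB_4(19) = 4^2 + 3. Bump = 28. G_2 = 27.

12, 19, 27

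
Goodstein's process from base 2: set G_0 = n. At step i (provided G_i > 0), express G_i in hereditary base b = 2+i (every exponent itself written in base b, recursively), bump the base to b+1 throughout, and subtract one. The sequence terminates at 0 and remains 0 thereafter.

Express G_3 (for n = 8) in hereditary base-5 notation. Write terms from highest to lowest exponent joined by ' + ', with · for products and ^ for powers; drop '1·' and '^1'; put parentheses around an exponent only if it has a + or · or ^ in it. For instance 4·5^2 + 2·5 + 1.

2·5^5 + 2·5^2 + 2·5

G_0=8  [base 2] 2^(2 + 1)  →[2↦3]→  3^(3 + 1) = 81  −1 ⇒ G_1=80
G_1=80  [base 3] 2·3^3 + 2·3^2 + 2·3 + 2  →[3↦4]→  2·4^4 + 2·4^2 + 2·4 + 2 = 554  −1 ⇒ G_2=553
G_2=553  [base 4] 2·4^4 + 2·4^2 + 2·4 + 1  →[4↦5]→  2·5^5 + 2·5^2 + 2·5 + 1 = 6311  −1 ⇒ G_3=6310
G_3=6310  [base 5] 2·5^5 + 2·5^2 + 2·5  →[5↦6]→  2·6^6 + 2·6^2 + 2·6 = 93396  −1 ⇒ G_4=93395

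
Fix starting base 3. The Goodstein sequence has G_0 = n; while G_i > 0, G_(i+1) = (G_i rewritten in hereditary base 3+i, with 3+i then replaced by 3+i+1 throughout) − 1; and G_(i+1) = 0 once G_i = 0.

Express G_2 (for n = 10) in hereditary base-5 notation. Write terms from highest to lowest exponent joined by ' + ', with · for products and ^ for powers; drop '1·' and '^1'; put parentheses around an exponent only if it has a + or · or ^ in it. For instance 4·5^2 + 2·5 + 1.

[0] 10 ≡ 3^2 + 1 (base 3). Lift 4: 17. −1: 16.
[1] 16 ≡ 4^2 (base 4). Lift 5: 25. −1: 24.
[2] 24 ≡ 4·5 + 4 (base 5). Lift 6: 28. −1: 27.

4·5 + 4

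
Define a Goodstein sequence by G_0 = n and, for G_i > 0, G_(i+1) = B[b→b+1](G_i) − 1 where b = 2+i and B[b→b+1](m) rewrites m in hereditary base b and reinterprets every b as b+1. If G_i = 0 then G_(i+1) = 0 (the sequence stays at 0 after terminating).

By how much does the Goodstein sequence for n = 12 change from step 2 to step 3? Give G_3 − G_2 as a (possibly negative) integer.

14620

G_0 = 12. HB_2(12) = 2^(2 + 1) + 2^2. Bump = 108. G_1 = 107.
G_1 = 107. HB_3(107) = 3^(3 + 1) + 2·3^2 + 2·3 + 2. Bump = 1066. G_2 = 1065.
G_2 = 1065. HB_4(1065) = 4^(4 + 1) + 2·4^2 + 2·4 + 1. Bump = 15686. G_3 = 15685.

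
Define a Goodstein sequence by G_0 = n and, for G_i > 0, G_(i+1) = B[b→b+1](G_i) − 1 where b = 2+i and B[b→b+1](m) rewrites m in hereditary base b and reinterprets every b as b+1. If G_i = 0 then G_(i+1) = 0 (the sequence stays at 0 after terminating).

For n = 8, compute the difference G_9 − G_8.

550623341264

G_0=8  [base 2] 2^(2 + 1)  →[2↦3]→  3^(3 + 1) = 81  −1 ⇒ G_1=80
G_1=80  [base 3] 2·3^3 + 2·3^2 + 2·3 + 2  →[3↦4]→  2·4^4 + 2·4^2 + 2·4 + 2 = 554  −1 ⇒ G_2=553
G_2=553  [base 4] 2·4^4 + 2·4^2 + 2·4 + 1  →[4↦5]→  2·5^5 + 2·5^2 + 2·5 + 1 = 6311  −1 ⇒ G_3=6310
G_3=6310  [base 5] 2·5^5 + 2·5^2 + 2·5  →[5↦6]→  2·6^6 + 2·6^2 + 2·6 = 93396  −1 ⇒ G_4=93395
G_4=93395  [base 6] 2·6^6 + 2·6^2 + 6 + 5  →[6↦7]→  2·7^7 + 2·7^2 + 7 + 5 = 1647196  −1 ⇒ G_5=1647195
G_5=1647195  [base 7] 2·7^7 + 2·7^2 + 7 + 4  →[7↦8]→  2·8^8 + 2·8^2 + 8 + 4 = 33554572  −1 ⇒ G_6=33554571
G_6=33554571  [base 8] 2·8^8 + 2·8^2 + 8 + 3  →[8↦9]→  2·9^9 + 2·9^2 + 9 + 3 = 774841152  −1 ⇒ G_7=774841151
G_7=774841151  [base 9] 2·9^9 + 2·9^2 + 9 + 2  →[9↦10]→  2·10^10 + 2·10^2 + 10 + 2 = 20000000212  −1 ⇒ G_8=20000000211
G_8=20000000211  [base 10] 2·10^10 + 2·10^2 + 10 + 1  →[10↦11]→  2·11^11 + 2·11^2 + 11 + 1 = 570623341476  −1 ⇒ G_9=570623341475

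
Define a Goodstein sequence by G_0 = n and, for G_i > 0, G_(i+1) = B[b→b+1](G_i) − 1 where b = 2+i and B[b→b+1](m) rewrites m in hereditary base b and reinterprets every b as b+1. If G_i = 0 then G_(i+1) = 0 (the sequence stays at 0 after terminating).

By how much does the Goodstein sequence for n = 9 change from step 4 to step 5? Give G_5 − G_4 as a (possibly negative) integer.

base 2: 9 = 2^(2 + 1) + 1; at 3: 3^(3 + 1) + 1 = 82; next = 81
base 3: 81 = 3^(3 + 1); at 4: 4^(4 + 1) = 1024; next = 1023
base 4: 1023 = 3·4^4 + 3·4^3 + 3·4^2 + 3·4 + 3; at 5: 3·5^5 + 3·5^3 + 3·5^2 + 3·5 + 3 = 9843; next = 9842
base 5: 9842 = 3·5^5 + 3·5^3 + 3·5^2 + 3·5 + 2; at 6: 3·6^6 + 3·6^3 + 3·6^2 + 3·6 + 2 = 140744; next = 140743
base 6: 140743 = 3·6^6 + 3·6^3 + 3·6^2 + 3·6 + 1; at 7: 3·7^7 + 3·7^3 + 3·7^2 + 3·7 + 1 = 2471827; next = 2471826

2331083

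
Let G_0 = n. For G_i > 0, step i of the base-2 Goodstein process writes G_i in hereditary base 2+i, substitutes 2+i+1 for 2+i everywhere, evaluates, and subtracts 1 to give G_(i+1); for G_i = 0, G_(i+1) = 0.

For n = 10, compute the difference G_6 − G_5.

79857569

G_0=10  [base 2] 2^(2 + 1) + 2  →[2↦3]→  3^(3 + 1) + 3 = 84  −1 ⇒ G_1=83
G_1=83  [base 3] 3^(3 + 1) + 2  →[3↦4]→  4^(4 + 1) + 2 = 1026  −1 ⇒ G_2=1025
G_2=1025  [base 4] 4^(4 + 1) + 1  →[4↦5]→  5^(5 + 1) + 1 = 15626  −1 ⇒ G_3=15625
G_3=15625  [base 5] 5^(5 + 1)  →[5↦6]→  6^(6 + 1) = 279936  −1 ⇒ G_4=279935
G_4=279935  [base 6] 5·6^6 + 5·6^5 + 5·6^4 + 5·6^3 + 5·6^2 + 5·6 + 5  →[6↦7]→  5·7^7 + 5·7^5 + 5·7^4 + 5·7^3 + 5·7^2 + 5·7 + 5 = 4215755  −1 ⇒ G_5=4215754
G_5=4215754  [base 7] 5·7^7 + 5·7^5 + 5·7^4 + 5·7^3 + 5·7^2 + 5·7 + 4  →[7↦8]→  5·8^8 + 5·8^5 + 5·8^4 + 5·8^3 + 5·8^2 + 5·8 + 4 = 84073324  −1 ⇒ G_6=84073323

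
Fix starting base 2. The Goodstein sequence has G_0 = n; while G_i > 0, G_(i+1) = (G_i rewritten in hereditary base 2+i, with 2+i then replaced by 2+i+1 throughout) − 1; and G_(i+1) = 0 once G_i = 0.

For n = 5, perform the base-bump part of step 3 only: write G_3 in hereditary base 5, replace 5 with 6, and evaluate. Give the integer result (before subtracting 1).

5 —HB2→ 2^2 + 1 —bump→ 3^3 + 1 = 28 —(−1)→ 27
27 —HB3→ 3^3 —bump→ 4^4 = 256 —(−1)→ 255
255 —HB4→ 3·4^3 + 3·4^2 + 3·4 + 3 —bump→ 3·5^3 + 3·5^2 + 3·5 + 3 = 468 —(−1)→ 467
467 —HB5→ 3·5^3 + 3·5^2 + 3·5 + 2 —bump→ 3·6^3 + 3·6^2 + 3·6 + 2 = 776 —(−1)→ 775

776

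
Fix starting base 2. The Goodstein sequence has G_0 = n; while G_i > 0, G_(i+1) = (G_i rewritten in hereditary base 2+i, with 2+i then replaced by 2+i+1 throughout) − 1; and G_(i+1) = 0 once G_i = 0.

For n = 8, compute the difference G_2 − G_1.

473

i=0: 8 = 2^(2 + 1) (b=2); 2→3: 3^(3 + 1) = 81; 81−1 = 80
i=1: 80 = 2·3^3 + 2·3^2 + 2·3 + 2 (b=3); 3→4: 2·4^4 + 2·4^2 + 2·4 + 2 = 554; 554−1 = 553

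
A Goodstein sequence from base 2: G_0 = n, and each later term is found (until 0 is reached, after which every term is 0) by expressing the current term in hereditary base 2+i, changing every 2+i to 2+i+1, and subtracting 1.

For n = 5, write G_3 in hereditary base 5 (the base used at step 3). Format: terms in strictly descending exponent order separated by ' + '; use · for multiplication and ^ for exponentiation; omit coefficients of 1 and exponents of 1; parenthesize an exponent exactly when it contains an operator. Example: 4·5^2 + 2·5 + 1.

base 2: 5 = 2^2 + 1; at 3: 3^3 + 1 = 28; next = 27
base 3: 27 = 3^3; at 4: 4^4 = 256; next = 255
base 4: 255 = 3·4^3 + 3·4^2 + 3·4 + 3; at 5: 3·5^3 + 3·5^2 + 3·5 + 3 = 468; next = 467
base 5: 467 = 3·5^3 + 3·5^2 + 3·5 + 2; at 6: 3·6^3 + 3·6^2 + 3·6 + 2 = 776; next = 775

3·5^3 + 3·5^2 + 3·5 + 2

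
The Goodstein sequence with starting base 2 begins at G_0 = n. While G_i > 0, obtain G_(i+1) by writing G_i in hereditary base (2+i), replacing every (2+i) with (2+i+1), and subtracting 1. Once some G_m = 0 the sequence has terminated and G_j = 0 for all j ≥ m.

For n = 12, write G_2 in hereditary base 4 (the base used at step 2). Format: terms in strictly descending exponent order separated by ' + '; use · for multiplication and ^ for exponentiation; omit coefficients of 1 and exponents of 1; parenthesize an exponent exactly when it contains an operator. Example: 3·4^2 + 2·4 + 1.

12 —HB2→ 2^(2 + 1) + 2^2 —bump→ 3^(3 + 1) + 3^3 = 108 —(−1)→ 107
107 —HB3→ 3^(3 + 1) + 2·3^2 + 2·3 + 2 —bump→ 4^(4 + 1) + 2·4^2 + 2·4 + 2 = 1066 —(−1)→ 1065
1065 —HB4→ 4^(4 + 1) + 2·4^2 + 2·4 + 1 —bump→ 5^(5 + 1) + 2·5^2 + 2·5 + 1 = 15686 —(−1)→ 15685

4^(4 + 1) + 2·4^2 + 2·4 + 1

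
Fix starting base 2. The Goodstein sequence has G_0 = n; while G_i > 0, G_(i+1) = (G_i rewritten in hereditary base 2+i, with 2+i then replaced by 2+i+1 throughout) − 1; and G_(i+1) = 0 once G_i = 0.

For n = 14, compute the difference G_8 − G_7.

96513439003

base 2: 14 = 2^(2 + 1) + 2^2 + 2; at 3: 3^(3 + 1) + 3^3 + 3 = 111; next = 110
base 3: 110 = 3^(3 + 1) + 3^3 + 2; at 4: 4^(4 + 1) + 4^4 + 2 = 1282; next = 1281
base 4: 1281 = 4^(4 + 1) + 4^4 + 1; at 5: 5^(5 + 1) + 5^5 + 1 = 18751; next = 18750
base 5: 18750 = 5^(5 + 1) + 5^5; at 6: 6^(6 + 1) + 6^6 = 326592; next = 326591
base 6: 326591 = 6^(6 + 1) + 5·6^5 + 5·6^4 + 5·6^3 + 5·6^2 + 5·6 + 5; at 7: 7^(7 + 1) + 5·7^5 + 5·7^4 + 5·7^3 + 5·7^2 + 5·7 + 5 = 5862841; next = 5862840
base 7: 5862840 = 7^(7 + 1) + 5·7^5 + 5·7^4 + 5·7^3 + 5·7^2 + 5·7 + 4; at 8: 8^(8 + 1) + 5·8^5 + 5·8^4 + 5·8^3 + 5·8^2 + 5·8 + 4 = 134404972; next = 134404971
base 8: 134404971 = 8^(8 + 1) + 5·8^5 + 5·8^4 + 5·8^3 + 5·8^2 + 5·8 + 3; at 9: 9^(9 + 1) + 5·9^5 + 5·9^4 + 5·9^3 + 5·9^2 + 5·9 + 3 = 3487116549; next = 3487116548
base 9: 3487116548 = 9^(9 + 1) + 5·9^5 + 5·9^4 + 5·9^3 + 5·9^2 + 5·9 + 2; at 10: 10^(10 + 1) + 5·10^5 + 5·10^4 + 5·10^3 + 5·10^2 + 5·10 + 2 = 100000555552; next = 100000555551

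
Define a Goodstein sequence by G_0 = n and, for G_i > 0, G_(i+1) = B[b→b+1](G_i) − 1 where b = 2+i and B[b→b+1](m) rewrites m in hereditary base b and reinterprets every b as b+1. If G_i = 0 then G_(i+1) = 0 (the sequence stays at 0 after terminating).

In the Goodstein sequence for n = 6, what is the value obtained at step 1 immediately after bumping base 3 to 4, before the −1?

G_0 = 6. HB_2(6) = 2^2 + 2. Bump = 30. G_1 = 29.
G_1 = 29. HB_3(29) = 3^3 + 2. Bump = 258. G_2 = 257.

258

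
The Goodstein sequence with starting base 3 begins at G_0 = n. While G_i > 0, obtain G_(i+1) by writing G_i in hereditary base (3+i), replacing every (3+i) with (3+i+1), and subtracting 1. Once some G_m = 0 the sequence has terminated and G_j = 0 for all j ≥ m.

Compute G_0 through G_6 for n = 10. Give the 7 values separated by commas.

10, 16, 24, 27, 30, 33, 36

step 0: 10 = 3^2 + 1; sub 4 for 3: 4^2 + 1; = 17; G_1 = 17−1 = 16
step 1: 16 = 4^2; sub 5 for 4: 5^2; = 25; G_2 = 25−1 = 24
step 2: 24 = 4·5 + 4; sub 6 for 5: 4·6 + 4; = 28; G_3 = 28−1 = 27
step 3: 27 = 4·6 + 3; sub 7 for 6: 4·7 + 3; = 31; G_4 = 31−1 = 30
step 4: 30 = 4·7 + 2; sub 8 for 7: 4·8 + 2; = 34; G_5 = 34−1 = 33
step 5: 33 = 4·8 + 1; sub 9 for 8: 4·9 + 1; = 37; G_6 = 37−1 = 36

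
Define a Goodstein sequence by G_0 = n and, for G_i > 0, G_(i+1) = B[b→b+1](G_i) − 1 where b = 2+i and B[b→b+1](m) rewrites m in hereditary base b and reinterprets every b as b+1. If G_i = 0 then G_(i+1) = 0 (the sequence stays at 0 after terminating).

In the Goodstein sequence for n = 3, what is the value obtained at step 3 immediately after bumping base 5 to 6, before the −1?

2

G_0=3  [base 2] 2 + 1  →[2↦3]→  3 + 1 = 4  −1 ⇒ G_1=3
G_1=3  [base 3] 3  →[3↦4]→  4 = 4  −1 ⇒ G_2=3
G_2=3  [base 4] 3  →[4↦5]→  3 = 3  −1 ⇒ G_3=2
G_3=2  [base 5] 2  →[5↦6]→  2 = 2  −1 ⇒ G_4=1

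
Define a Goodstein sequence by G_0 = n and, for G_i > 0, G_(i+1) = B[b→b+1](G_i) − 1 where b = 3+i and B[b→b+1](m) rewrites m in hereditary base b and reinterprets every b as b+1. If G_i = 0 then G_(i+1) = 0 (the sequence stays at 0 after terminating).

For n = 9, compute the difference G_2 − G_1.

2

(0) 9|_3 = 3^2 ↦ 4^2|_4 = 16 ⇒ 15
(1) 15|_4 = 3·4 + 3 ↦ 3·5 + 3|_5 = 18 ⇒ 17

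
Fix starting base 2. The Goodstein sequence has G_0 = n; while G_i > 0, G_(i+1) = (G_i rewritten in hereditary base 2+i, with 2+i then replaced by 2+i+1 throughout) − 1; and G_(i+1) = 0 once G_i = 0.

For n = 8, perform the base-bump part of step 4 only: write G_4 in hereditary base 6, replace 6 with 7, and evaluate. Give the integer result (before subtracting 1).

1647196

8 —HB2→ 2^(2 + 1) —bump→ 3^(3 + 1) = 81 —(−1)→ 80
80 —HB3→ 2·3^3 + 2·3^2 + 2·3 + 2 —bump→ 2·4^4 + 2·4^2 + 2·4 + 2 = 554 —(−1)→ 553
553 —HB4→ 2·4^4 + 2·4^2 + 2·4 + 1 —bump→ 2·5^5 + 2·5^2 + 2·5 + 1 = 6311 —(−1)→ 6310
6310 —HB5→ 2·5^5 + 2·5^2 + 2·5 —bump→ 2·6^6 + 2·6^2 + 2·6 = 93396 —(−1)→ 93395
93395 —HB6→ 2·6^6 + 2·6^2 + 6 + 5 —bump→ 2·7^7 + 2·7^2 + 7 + 5 = 1647196 —(−1)→ 1647195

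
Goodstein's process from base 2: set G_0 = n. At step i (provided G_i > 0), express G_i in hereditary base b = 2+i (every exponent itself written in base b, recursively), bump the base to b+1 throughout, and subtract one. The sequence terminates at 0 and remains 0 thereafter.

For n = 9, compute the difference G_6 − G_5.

47861573

G_0 = 9. HB_2(9) = 2^(2 + 1) + 1. Bump = 82. G_1 = 81.
G_1 = 81. HB_3(81) = 3^(3 + 1). Bump = 1024. G_2 = 1023.
G_2 = 1023. HB_4(1023) = 3·4^4 + 3·4^3 + 3·4^2 + 3·4 + 3. Bump = 9843. G_3 = 9842.
G_3 = 9842. HB_5(9842) = 3·5^5 + 3·5^3 + 3·5^2 + 3·5 + 2. Bump = 140744. G_4 = 140743.
G_4 = 140743. HB_6(140743) = 3·6^6 + 3·6^3 + 3·6^2 + 3·6 + 1. Bump = 2471827. G_5 = 2471826.
G_5 = 2471826. HB_7(2471826) = 3·7^7 + 3·7^3 + 3·7^2 + 3·7. Bump = 50333400. G_6 = 50333399.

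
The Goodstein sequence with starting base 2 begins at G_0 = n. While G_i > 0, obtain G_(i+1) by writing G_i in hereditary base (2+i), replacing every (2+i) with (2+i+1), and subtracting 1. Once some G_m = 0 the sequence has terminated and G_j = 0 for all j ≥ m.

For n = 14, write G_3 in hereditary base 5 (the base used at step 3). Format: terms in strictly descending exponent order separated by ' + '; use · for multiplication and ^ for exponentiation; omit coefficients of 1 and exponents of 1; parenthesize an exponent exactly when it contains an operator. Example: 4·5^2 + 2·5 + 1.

step 0: 14 = 2^(2 + 1) + 2^2 + 2; sub 3 for 2: 3^(3 + 1) + 3^3 + 3; = 111; G_1 = 111−1 = 110
step 1: 110 = 3^(3 + 1) + 3^3 + 2; sub 4 for 3: 4^(4 + 1) + 4^4 + 2; = 1282; G_2 = 1282−1 = 1281
step 2: 1281 = 4^(4 + 1) + 4^4 + 1; sub 5 for 4: 5^(5 + 1) + 5^5 + 1; = 18751; G_3 = 18751−1 = 18750
step 3: 18750 = 5^(5 + 1) + 5^5; sub 6 for 5: 6^(6 + 1) + 6^6; = 326592; G_4 = 326592−1 = 326591

5^(5 + 1) + 5^5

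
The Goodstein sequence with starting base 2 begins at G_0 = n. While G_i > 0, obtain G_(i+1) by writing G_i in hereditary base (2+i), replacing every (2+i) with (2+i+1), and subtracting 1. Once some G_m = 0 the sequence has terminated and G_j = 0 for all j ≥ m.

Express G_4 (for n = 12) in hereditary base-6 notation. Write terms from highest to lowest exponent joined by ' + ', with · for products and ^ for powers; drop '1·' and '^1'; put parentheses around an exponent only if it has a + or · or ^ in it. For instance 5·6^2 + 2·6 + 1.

6^(6 + 1) + 2·6^2 + 6 + 5

(0) 12|_2 = 2^(2 + 1) + 2^2 ↦ 3^(3 + 1) + 3^3|_3 = 108 ⇒ 107
(1) 107|_3 = 3^(3 + 1) + 2·3^2 + 2·3 + 2 ↦ 4^(4 + 1) + 2·4^2 + 2·4 + 2|_4 = 1066 ⇒ 1065
(2) 1065|_4 = 4^(4 + 1) + 2·4^2 + 2·4 + 1 ↦ 5^(5 + 1) + 2·5^2 + 2·5 + 1|_5 = 15686 ⇒ 15685
(3) 15685|_5 = 5^(5 + 1) + 2·5^2 + 2·5 ↦ 6^(6 + 1) + 2·6^2 + 2·6|_6 = 280020 ⇒ 280019
(4) 280019|_6 = 6^(6 + 1) + 2·6^2 + 6 + 5 ↦ 7^(7 + 1) + 2·7^2 + 7 + 5|_7 = 5764911 ⇒ 5764910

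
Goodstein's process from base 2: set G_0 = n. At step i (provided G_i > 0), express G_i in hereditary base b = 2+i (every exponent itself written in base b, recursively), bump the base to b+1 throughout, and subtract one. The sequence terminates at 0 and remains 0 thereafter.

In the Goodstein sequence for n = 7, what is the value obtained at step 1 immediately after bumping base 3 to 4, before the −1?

i=0: 7 = 2^2 + 2 + 1 (b=2); 2→3: 3^3 + 3 + 1 = 31; 31−1 = 30
i=1: 30 = 3^3 + 3 (b=3); 3→4: 4^4 + 4 = 260; 260−1 = 259

260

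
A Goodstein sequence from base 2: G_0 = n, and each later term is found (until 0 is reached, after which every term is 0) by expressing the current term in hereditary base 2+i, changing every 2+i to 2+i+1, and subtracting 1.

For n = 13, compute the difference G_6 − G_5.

128453481

(0) 13|_2 = 2^(2 + 1) + 2^2 + 1 ↦ 3^(3 + 1) + 3^3 + 1|_3 = 109 ⇒ 108
(1) 108|_3 = 3^(3 + 1) + 3^3 ↦ 4^(4 + 1) + 4^4|_4 = 1280 ⇒ 1279
(2) 1279|_4 = 4^(4 + 1) + 3·4^3 + 3·4^2 + 3·4 + 3 ↦ 5^(5 + 1) + 3·5^3 + 3·5^2 + 3·5 + 3|_5 = 16093 ⇒ 16092
(3) 16092|_5 = 5^(5 + 1) + 3·5^3 + 3·5^2 + 3·5 + 2 ↦ 6^(6 + 1) + 3·6^3 + 3·6^2 + 3·6 + 2|_6 = 280712 ⇒ 280711
(4) 280711|_6 = 6^(6 + 1) + 3·6^3 + 3·6^2 + 3·6 + 1 ↦ 7^(7 + 1) + 3·7^3 + 3·7^2 + 3·7 + 1|_7 = 5765999 ⇒ 5765998
(5) 5765998|_7 = 7^(7 + 1) + 3·7^3 + 3·7^2 + 3·7 ↦ 8^(8 + 1) + 3·8^3 + 3·8^2 + 3·8|_8 = 134219480 ⇒ 134219479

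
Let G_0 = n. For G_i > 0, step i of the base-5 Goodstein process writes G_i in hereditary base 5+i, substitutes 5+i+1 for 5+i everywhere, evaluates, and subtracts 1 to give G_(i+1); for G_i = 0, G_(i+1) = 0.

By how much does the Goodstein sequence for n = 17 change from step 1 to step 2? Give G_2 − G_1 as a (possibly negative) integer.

step 0: 17 = 3·5 + 2; sub 6 for 5: 3·6 + 2; = 20; G_1 = 20−1 = 19
step 1: 19 = 3·6 + 1; sub 7 for 6: 3·7 + 1; = 22; G_2 = 22−1 = 21

2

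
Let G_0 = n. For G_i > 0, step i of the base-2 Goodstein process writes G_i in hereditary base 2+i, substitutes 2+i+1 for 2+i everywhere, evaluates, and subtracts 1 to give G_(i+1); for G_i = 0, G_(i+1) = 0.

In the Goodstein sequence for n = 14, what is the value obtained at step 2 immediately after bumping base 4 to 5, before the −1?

18751

base 2: 14 = 2^(2 + 1) + 2^2 + 2; at 3: 3^(3 + 1) + 3^3 + 3 = 111; next = 110
base 3: 110 = 3^(3 + 1) + 3^3 + 2; at 4: 4^(4 + 1) + 4^4 + 2 = 1282; next = 1281
base 4: 1281 = 4^(4 + 1) + 4^4 + 1; at 5: 5^(5 + 1) + 5^5 + 1 = 18751; next = 18750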